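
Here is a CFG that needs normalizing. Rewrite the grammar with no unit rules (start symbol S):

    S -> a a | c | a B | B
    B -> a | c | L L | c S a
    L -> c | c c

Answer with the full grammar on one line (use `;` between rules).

Unit pairs: S ⇒* {B}.
For every A with A ⇒* B via unit rules, add B's non-unit alternatives to A; then delete every rule of the form X → Y.

S -> a | c | L L | c S a | a a | a B; B -> a | c | L L | c S a; L -> c | c c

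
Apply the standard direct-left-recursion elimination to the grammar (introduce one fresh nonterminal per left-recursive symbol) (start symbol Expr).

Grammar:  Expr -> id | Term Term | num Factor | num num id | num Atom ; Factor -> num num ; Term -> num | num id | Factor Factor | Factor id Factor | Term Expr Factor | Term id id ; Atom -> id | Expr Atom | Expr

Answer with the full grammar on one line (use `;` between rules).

Left recursion appears on Term.
For Term: α = {Expr Factor, id id}, β = {num, num id, Factor Factor, Factor id Factor}. Rewrite as Term → β Term1 and Term1 → α Term1 | ε.

Expr -> id | Term Term | num Factor | num num id | num Atom; Factor -> num num; Term -> num Term1 | num id Term1 | Factor Factor Term1 | Factor id Factor Term1; Atom -> id | Expr Atom | Expr; Term1 -> Expr Factor Term1 | id id Term1 | ε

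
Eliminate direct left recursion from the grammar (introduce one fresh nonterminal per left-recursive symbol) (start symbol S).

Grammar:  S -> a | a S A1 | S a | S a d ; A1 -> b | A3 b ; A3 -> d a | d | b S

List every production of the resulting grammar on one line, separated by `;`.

Directly left-recursive nonterminal: S.
For S: α = {a, a d}, β = {a, a S A1}. Rewrite as S → β S' and S' → α S' | ε.

S -> a S' | a S A1 S'; A1 -> b | A3 b; A3 -> d a | d | b S; S' -> a S' | a d S' | ε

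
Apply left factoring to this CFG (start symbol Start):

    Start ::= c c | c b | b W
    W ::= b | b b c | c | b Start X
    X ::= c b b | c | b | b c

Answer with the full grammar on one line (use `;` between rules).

Start has alternatives sharing prefix 'c': factor to Start → c Start1 with Start1 → c | b.
W has alternatives sharing prefix 'b': factor to W → b W1 with W1 → ε | b c | Start X.
X has alternatives sharing prefix 'c': factor to X → c X1 with X1 → b b | ε.
X has alternatives sharing prefix 'b': factor to X → b X2 with X2 → ε | c.

Start ::= b W | c Start1; W ::= c | b W1; X ::= c X1 | b X2; Start1 ::= c | b; W1 ::= ε | b c | Start X; X1 ::= b b | ε; X2 ::= ε | c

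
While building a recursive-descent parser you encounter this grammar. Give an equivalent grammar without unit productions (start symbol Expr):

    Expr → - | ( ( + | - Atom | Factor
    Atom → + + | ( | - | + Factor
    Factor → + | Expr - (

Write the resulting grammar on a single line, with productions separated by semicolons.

Expr → + | Expr - ( | - | ( ( + | - Atom; Atom → + + | ( | - | + Factor; Factor → + | Expr - (

Unit pairs: Expr ⇒* {Factor}.
For each unit pair (A, B), copy every non-unit production of B to A, then drop all unit productions.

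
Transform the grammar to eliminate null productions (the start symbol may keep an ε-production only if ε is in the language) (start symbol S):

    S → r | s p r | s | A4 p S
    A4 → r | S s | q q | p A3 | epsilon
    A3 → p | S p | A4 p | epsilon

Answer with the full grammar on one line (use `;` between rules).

S → r | s p r | s | A4 p S | p S; A4 → r | S s | q q | p A3 | p; A3 → p | S p | A4 p

Nullable set = {A3, A4}.
ε ∉ L(G), so no ε-production is kept.
Expand every rule over subsets of its nullable positions: S → A4 p S gives A4 p S | p S. A4 → p A3 gives p A3 | p.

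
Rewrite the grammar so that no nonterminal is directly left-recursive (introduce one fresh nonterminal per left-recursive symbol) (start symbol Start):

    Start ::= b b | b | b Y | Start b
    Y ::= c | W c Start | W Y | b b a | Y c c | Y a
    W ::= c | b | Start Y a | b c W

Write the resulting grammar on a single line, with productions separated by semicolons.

Start ::= b b Start1 | b Start1 | b Y Start1; Y ::= c Y1 | W c Start Y1 | W Y Y1 | b b a Y1; W ::= c | b | Start Y a | b c W; Start1 ::= b Start1 | epsilon; Y1 ::= c c Y1 | a Y1 | epsilon

Left recursion appears on Start, Y.
For Start: α = {b}, β = {b b, b, b Y}. Rewrite as Start → β Start1 and Start1 → α Start1 | ε.
For Y: α = {c c, a}, β = {c, W c Start, W Y, b b a}. Rewrite as Y → β Y1 and Y1 → α Y1 | ε.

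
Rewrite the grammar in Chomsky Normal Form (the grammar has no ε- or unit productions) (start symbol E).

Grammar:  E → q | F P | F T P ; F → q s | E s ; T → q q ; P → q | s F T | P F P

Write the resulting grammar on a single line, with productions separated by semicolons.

Introduce a nonterminal for each terminal appearing in a rule of length ≥ 2: X1 → q, X2 → s.
Binarize each right-hand side of length ≥ 3 by chaining fresh nonterminals (Y1, Y2, …): affected rules were E → F T P; P → X2 F T; P → P F P.

E → q | F P | F Y1; F → X1 X2 | E X2; T → X1 X1; P → q | X2 Y2 | P Y3; X1 → q; X2 → s; Y1 → T P; Y2 → F T; Y3 → F P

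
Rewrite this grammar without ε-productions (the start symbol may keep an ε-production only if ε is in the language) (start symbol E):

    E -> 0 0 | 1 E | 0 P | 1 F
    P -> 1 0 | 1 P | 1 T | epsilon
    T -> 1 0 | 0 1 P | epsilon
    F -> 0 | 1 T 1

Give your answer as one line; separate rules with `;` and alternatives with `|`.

Nullable set = {P, T}.
ε ∉ L(G), so no ε-production is kept.
Expand every rule over subsets of its nullable positions: E → 0 P gives 0 P | 0. P → 1 P gives 1 P | 1. T → 0 1 P gives 0 1 P | 0 1. F → 1 T 1 gives 1 T 1 | 1 1.

E -> 0 0 | 1 E | 0 P | 0 | 1 F; P -> 1 0 | 1 P | 1 | 1 T; T -> 1 0 | 0 1 P | 0 1; F -> 0 | 1 T 1 | 1 1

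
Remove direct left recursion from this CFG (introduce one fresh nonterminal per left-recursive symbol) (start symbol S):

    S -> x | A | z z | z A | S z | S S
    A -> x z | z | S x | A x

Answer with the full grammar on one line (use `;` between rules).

S, A are directly left-recursive.
For S: α = {z, S}, β = {x, A, z z, z A}. Rewrite as S → β S' and S' → α S' | ε.
For A: α = {x}, β = {x z, z, S x}. Rewrite as A → β A' and A' → α A' | ε.

S -> x S' | A S' | z z S' | z A S'; A -> x z A' | z A' | S x A'; S' -> z S' | S S' | ε; A' -> x A' | ε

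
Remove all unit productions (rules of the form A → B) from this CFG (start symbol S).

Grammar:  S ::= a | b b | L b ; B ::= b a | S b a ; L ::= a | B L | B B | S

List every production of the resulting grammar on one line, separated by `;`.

Unit pairs: L ⇒* {S}.
Replace each nonterminal's rules with the union of the non-unit rules of every nonterminal it unit-derives.

S ::= a | b b | L b; B ::= b a | S b a; L ::= a | B L | B B | b b | L b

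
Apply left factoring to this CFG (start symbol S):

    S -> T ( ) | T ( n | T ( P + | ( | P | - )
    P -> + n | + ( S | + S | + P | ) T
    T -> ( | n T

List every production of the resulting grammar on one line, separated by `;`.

S -> ( | P | - ) | T ( S'; P -> ) T | + P'; T -> ( | n T; S' -> ) | n | P +; P' -> n | ( S | S | P

S has alternatives sharing prefix 'T (': factor to S → T ( S' with S' → ) | n | P +.
P has alternatives sharing prefix '+': factor to P → + P' with P' → n | ( S | S | P.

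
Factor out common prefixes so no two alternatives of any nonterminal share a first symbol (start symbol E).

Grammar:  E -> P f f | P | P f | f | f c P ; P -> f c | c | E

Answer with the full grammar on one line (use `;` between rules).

E has alternatives sharing prefix 'P': factor to E → P E' with E' → f f | ε | f.
E has alternatives sharing prefix 'f': factor to E → f E'' with E'' → ε | c P.
E' has alternatives sharing prefix 'f': factor to E' → f E''' with E''' → f | ε.

E -> P E' | f E''; P -> f c | c | E; E' -> ε | f E'''; E'' -> ε | c P; E''' -> f | ε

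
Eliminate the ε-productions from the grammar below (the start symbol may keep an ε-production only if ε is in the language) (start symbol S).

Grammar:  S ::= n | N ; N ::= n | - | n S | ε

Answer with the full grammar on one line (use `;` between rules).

Nullable nonterminals: {N, S}.
ε ∈ L(G) since S is nullable, so keep S → ε.

S ::= n | N | ε; N ::= n | - | n S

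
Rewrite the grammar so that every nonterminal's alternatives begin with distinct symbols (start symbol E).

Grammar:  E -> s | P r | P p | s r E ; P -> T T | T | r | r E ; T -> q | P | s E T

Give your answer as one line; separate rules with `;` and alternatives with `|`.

E has alternatives sharing prefix 's': factor to E → s E' with E' → ε | r E.
E has alternatives sharing prefix 'P': factor to E → P E'' with E'' → r | p.
P has alternatives sharing prefix 'T': factor to P → T P' with P' → T | ε.
P has alternatives sharing prefix 'r': factor to P → r P'' with P'' → ε | E.

E -> s E' | P E''; P -> T P' | r P''; T -> q | P | s E T; E' -> ε | r E; E'' -> r | p; P' -> T | ε; P'' -> ε | E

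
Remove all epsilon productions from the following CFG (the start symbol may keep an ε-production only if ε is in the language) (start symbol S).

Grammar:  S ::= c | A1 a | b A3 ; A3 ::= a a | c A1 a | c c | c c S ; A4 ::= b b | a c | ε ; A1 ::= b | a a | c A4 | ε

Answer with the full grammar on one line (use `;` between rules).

S ::= c | A1 a | a | b A3; A3 ::= a a | c A1 a | c a | c c | c c S; A4 ::= b b | a c; A1 ::= b | a a | c A4 | c

Nullable nonterminals: {A1, A4}.
ε ∉ L(G), so no ε-production is kept.
Expand every rule over subsets of its nullable positions: S → A1 a gives A1 a | a. A3 → c A1 a gives c A1 a | c a. A1 → c A4 gives c A4 | c.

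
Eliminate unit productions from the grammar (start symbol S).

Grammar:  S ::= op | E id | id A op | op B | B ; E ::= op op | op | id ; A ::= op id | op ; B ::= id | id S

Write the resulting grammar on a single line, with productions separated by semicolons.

Unit pairs: S ⇒* {B}.
For each unit pair (A, B), copy every non-unit production of B to A, then drop all unit productions.

S ::= id | id S | op | E id | id A op | op B; E ::= op op | op | id; A ::= op id | op; B ::= id | id S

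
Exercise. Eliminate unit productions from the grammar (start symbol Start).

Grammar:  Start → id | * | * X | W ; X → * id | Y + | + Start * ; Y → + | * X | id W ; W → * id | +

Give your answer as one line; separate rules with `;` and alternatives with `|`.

Unit pairs: Start ⇒* {W}.
For each unit pair (A, B), copy every non-unit production of B to A, then drop all unit productions.

Start → id | * | * X | * id | +; X → * id | Y + | + Start *; Y → + | * X | id W; W → * id | +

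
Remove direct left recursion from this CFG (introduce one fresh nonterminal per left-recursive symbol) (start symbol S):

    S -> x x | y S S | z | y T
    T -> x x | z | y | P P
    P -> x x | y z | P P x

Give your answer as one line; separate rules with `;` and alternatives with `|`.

S -> x x | y S S | z | y T; T -> x x | z | y | P P; P -> x x P' | y z P'; P' -> P x P' | ε

Directly left-recursive nonterminal: P.
For P: α = {P x}, β = {x x, y z}. Rewrite as P → β P' and P' → α P' | ε.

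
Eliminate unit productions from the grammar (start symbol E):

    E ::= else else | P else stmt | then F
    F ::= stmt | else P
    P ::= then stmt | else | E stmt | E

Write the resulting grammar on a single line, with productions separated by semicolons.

E ::= else else | P else stmt | then F; F ::= stmt | else P; P ::= else else | P else stmt | then F | then stmt | else | E stmt

Unit pairs: P ⇒* {E}.
Replace each nonterminal's rules with the union of the non-unit rules of every nonterminal it unit-derives.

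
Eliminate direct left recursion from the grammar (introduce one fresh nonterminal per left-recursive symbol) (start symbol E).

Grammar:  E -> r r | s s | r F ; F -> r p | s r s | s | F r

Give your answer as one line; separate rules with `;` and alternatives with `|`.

E -> r r | s s | r F; F -> r p F' | s r s F' | s F'; F' -> r F' | ε

Directly left-recursive nonterminal: F.
For F: α = {r}, β = {r p, s r s, s}. Rewrite as F → β F' and F' → α F' | ε.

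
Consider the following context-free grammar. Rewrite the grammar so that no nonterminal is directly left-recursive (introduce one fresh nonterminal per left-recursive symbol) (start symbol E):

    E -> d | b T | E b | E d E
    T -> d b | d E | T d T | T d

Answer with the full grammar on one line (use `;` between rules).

E -> d E' | b T E'; T -> d b T' | d E T'; E' -> b E' | d E E' | ε; T' -> d T T' | d T' | ε

E, T are directly left-recursive.
For E: α = {b, d E}, β = {d, b T}. Rewrite as E → β E' and E' → α E' | ε.
For T: α = {d T, d}, β = {d b, d E}. Rewrite as T → β T' and T' → α T' | ε.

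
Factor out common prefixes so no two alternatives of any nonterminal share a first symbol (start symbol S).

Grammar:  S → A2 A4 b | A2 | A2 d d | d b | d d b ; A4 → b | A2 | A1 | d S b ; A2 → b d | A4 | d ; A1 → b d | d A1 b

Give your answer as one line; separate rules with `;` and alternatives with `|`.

S has alternatives sharing prefix 'A2': factor to S → A2 S' with S' → A4 b | ε | d d.
S has alternatives sharing prefix 'd': factor to S → d S'' with S'' → b | d b.

S → A2 S' | d S''; A4 → b | A2 | A1 | d S b; A2 → b d | A4 | d; A1 → b d | d A1 b; S' → A4 b | epsilon | d d; S'' → b | d b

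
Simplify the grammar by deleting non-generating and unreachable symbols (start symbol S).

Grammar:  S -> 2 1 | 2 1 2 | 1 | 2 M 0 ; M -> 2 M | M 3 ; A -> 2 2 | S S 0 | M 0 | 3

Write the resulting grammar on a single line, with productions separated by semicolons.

S -> 2 1 | 2 1 2 | 1

Generating nonterminals: {A, S}.
Reachable from S after that: {S}.
Removed useless symbols: {A, M} and every production mentioning them.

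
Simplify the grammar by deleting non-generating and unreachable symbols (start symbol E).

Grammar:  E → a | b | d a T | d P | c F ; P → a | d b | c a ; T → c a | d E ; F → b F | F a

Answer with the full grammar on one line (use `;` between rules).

Generating nonterminals: {E, P, T}.
Reachable from E after that: {E, P, T}.
Removed useless symbols: {F} and every production mentioning them.

E → a | b | d a T | d P; P → a | d b | c a; T → c a | d E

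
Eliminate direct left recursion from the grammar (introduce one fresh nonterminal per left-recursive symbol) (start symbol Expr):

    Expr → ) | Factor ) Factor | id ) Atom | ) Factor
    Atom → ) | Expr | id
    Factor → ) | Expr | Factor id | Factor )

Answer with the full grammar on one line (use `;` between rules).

Factor is directly left-recursive.
For Factor: α = {id, )}, β = {), Expr}. Rewrite as Factor → β Factor1 and Factor1 → α Factor1 | ε.

Expr → ) | Factor ) Factor | id ) Atom | ) Factor; Atom → ) | Expr | id; Factor → ) Factor1 | Expr Factor1; Factor1 → id Factor1 | ) Factor1 | ε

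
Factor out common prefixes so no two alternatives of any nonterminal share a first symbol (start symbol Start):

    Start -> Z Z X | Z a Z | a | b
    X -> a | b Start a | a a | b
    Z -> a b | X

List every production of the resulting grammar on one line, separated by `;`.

Start -> a | b | Z Start1; X -> a X1 | b X2; Z -> a b | X; Start1 -> Z X | a Z; X1 -> ε | a; X2 -> Start a | ε

Start has alternatives sharing prefix 'Z': factor to Start → Z Start1 with Start1 → Z X | a Z.
X has alternatives sharing prefix 'a': factor to X → a X1 with X1 → ε | a.
X has alternatives sharing prefix 'b': factor to X → b X2 with X2 → Start a | ε.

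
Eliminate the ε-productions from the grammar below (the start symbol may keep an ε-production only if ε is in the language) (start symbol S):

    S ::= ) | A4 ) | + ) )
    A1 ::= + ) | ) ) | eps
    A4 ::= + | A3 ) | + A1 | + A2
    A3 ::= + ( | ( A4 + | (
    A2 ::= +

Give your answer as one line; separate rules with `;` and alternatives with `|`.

S ::= ) | A4 ) | + ) ); A1 ::= + ) | ) ); A4 ::= + | A3 ) | + A1 | + A2; A3 ::= + ( | ( A4 + | (; A2 ::= +

The nullable symbols are {A1}.
ε ∉ L(G), so no ε-production is kept.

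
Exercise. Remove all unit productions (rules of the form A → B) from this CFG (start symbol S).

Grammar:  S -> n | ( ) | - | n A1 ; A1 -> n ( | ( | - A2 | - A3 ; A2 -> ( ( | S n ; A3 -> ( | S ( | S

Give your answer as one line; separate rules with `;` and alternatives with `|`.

S -> n | ( ) | - | n A1; A1 -> n ( | ( | - A2 | - A3; A2 -> ( ( | S n; A3 -> n | ( ) | - | n A1 | ( | S (

Unit pairs: A3 ⇒* {S}.
Replace each nonterminal's rules with the union of the non-unit rules of every nonterminal it unit-derives.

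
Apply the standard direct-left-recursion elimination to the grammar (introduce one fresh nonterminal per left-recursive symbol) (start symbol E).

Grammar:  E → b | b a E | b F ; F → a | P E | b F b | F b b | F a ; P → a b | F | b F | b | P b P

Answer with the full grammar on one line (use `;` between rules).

E → b | b a E | b F; F → a F' | P E F' | b F b F'; P → a b P' | F P' | b F P' | b P'; F' → b b F' | a F' | ε; P' → b P P' | ε

Directly left-recursive nonterminals: F, P.
For F: α = {b b, a}, β = {a, P E, b F b}. Rewrite as F → β F' and F' → α F' | ε.
For P: α = {b P}, β = {a b, F, b F, b}. Rewrite as P → β P' and P' → α P' | ε.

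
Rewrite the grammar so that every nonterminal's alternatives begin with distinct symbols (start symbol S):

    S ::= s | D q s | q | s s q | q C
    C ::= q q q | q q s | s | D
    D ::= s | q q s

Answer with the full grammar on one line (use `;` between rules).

S has alternatives sharing prefix 's': factor to S → s S' with S' → ε | s q.
S has alternatives sharing prefix 'q': factor to S → q S'' with S'' → ε | C.
C has alternatives sharing prefix 'q q': factor to C → q q C' with C' → q | s.

S ::= D q s | s S' | q S''; C ::= s | D | q q C'; D ::= s | q q s; S' ::= ε | s q; S'' ::= ε | C; C' ::= q | s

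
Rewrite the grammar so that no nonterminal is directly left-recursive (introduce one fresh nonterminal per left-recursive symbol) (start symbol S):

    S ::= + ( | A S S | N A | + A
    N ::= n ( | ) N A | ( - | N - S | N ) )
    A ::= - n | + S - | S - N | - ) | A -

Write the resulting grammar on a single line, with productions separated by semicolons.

S ::= + ( | A S S | N A | + A; N ::= n ( N' | ) N A N' | ( - N'; A ::= - n A' | + S - A' | S - N A' | - ) A'; N' ::= - S N' | ) ) N' | ε; A' ::= - A' | ε

Directly left-recursive nonterminals: N, A.
For N: α = {- S, ) )}, β = {n (, ) N A, ( -}. Rewrite as N → β N' and N' → α N' | ε.
For A: α = {-}, β = {- n, + S -, S - N, - )}. Rewrite as A → β A' and A' → α A' | ε.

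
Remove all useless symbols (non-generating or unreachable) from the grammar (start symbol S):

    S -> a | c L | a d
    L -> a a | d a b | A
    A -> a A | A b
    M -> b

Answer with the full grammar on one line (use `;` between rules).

S -> a | c L | a d; L -> a a | d a b

Generating nonterminals: {L, M, S}.
Reachable from S after that: {L, S}.
Removed useless symbols: {A, M} and every production mentioning them.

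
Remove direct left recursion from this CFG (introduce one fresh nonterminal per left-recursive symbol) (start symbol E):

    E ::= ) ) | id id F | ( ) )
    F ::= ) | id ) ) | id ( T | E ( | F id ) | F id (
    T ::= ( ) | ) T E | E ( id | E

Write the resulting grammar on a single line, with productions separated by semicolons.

E ::= ) ) | id id F | ( ) ); F ::= ) F' | id ) ) F' | id ( T F' | E ( F'; T ::= ( ) | ) T E | E ( id | E; F' ::= id ) F' | id ( F' | epsilon

Directly left-recursive nonterminal: F.
For F: α = {id ), id (}, β = {), id ) ), id ( T, E (}. Rewrite as F → β F' and F' → α F' | ε.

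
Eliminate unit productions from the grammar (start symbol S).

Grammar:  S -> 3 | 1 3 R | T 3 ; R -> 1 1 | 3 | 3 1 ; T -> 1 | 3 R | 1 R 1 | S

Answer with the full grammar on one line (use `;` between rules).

Unit pairs: T ⇒* {S}.
For every A with A ⇒* B via unit rules, add B's non-unit alternatives to A; then delete every rule of the form X → Y.

S -> 3 | 1 3 R | T 3; R -> 1 1 | 3 | 3 1; T -> 3 | 1 3 R | T 3 | 1 | 3 R | 1 R 1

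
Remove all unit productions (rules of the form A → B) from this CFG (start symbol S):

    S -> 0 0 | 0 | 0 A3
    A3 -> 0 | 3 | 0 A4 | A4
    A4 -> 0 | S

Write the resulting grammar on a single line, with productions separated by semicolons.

Unit pairs: A3 ⇒* {A4, S}; A4 ⇒* {S}.
Replace each nonterminal's rules with the union of the non-unit rules of every nonterminal it unit-derives.

S -> 0 0 | 0 | 0 A3; A3 -> 0 | 0 0 | 0 A3 | 3 | 0 A4; A4 -> 0 | 0 0 | 0 A3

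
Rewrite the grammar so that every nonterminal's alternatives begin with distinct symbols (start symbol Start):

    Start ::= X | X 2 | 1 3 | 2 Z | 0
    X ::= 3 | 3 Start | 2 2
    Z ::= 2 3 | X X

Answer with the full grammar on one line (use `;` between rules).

Start has alternatives sharing prefix 'X': factor to Start → X Start1 with Start1 → ε | 2.
X has alternatives sharing prefix '3': factor to X → 3 X1 with X1 → ε | Start.

Start ::= 1 3 | 2 Z | 0 | X Start1; X ::= 2 2 | 3 X1; Z ::= 2 3 | X X; Start1 ::= ε | 2; X1 ::= ε | Start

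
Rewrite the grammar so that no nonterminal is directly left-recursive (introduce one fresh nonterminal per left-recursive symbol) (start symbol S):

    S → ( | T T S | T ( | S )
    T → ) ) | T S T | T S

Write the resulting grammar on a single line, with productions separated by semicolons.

Left recursion appears on S, T.
For S: α = {)}, β = {(, T T S, T (}. Rewrite as S → β S' and S' → α S' | ε.
For T: α = {S T, S}, β = {) )}. Rewrite as T → β T' and T' → α T' | ε.

S → ( S' | T T S S' | T ( S'; T → ) ) T'; S' → ) S' | ε; T' → S T T' | S T' | ε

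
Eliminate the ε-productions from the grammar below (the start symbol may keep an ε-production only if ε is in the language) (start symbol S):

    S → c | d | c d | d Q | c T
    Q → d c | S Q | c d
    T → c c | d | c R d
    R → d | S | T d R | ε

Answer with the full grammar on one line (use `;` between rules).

Nullable set = {R}.
ε ∉ L(G), so no ε-production is kept.
For each production, add variants omitting each subset of nullable occurrences: T → c R d gives c R d | c d. R → T d R gives T d R | T d.

S → c | d | c d | d Q | c T; Q → d c | S Q | c d; T → c c | d | c R d | c d; R → d | S | T d R | T d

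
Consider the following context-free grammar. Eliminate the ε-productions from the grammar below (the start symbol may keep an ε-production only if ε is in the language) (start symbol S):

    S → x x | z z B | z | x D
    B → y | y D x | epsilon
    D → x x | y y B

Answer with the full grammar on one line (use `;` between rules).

S → x x | z z B | z z | z | x D; B → y | y D x; D → x x | y y B | y y

Nullable nonterminals: {B}.
ε ∉ L(G), so no ε-production is kept.
Add the nullable-subset variants: S → z z B gives z z B | z z. D → y y B gives y y B | y y.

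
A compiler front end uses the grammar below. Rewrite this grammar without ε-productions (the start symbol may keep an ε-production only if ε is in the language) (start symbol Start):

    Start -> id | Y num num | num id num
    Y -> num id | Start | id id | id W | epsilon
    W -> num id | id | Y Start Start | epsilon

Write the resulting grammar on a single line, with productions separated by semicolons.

Start -> id | Y num num | num num | num id num; Y -> num id | Start | id id | id W | id; W -> num id | id | Y Start Start | Start Start

Nullable nonterminals: {W, Y}.
ε ∉ L(G), so no ε-production is kept.
For each production, add variants omitting each subset of nullable occurrences: Start → Y num num gives Y num num | num num. Y → id W gives id W | id. W → Y Start Start gives Y Start Start | Start Start.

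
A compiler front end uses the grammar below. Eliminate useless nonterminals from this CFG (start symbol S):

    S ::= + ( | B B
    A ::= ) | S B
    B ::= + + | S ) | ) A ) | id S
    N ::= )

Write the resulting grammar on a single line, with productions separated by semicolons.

S ::= + ( | B B; A ::= ) | S B; B ::= + + | S ) | ) A ) | id S

Generating nonterminals: {A, B, N, S}.
Reachable from S after that: {A, B, S}.
Removed useless symbols: {N} and every production mentioning them.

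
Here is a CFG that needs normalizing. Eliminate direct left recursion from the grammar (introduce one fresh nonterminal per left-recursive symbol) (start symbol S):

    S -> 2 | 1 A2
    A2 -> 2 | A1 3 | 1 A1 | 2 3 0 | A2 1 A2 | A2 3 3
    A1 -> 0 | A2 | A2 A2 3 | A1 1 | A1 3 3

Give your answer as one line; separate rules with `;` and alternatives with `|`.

S -> 2 | 1 A2; A2 -> 2 A2' | A1 3 A2' | 1 A1 A2' | 2 3 0 A2'; A1 -> 0 A1' | A2 A1' | A2 A2 3 A1'; A2' -> 1 A2 A2' | 3 3 A2' | ε; A1' -> 1 A1' | 3 3 A1' | ε

Left recursion appears on A2, A1.
For A2: α = {1 A2, 3 3}, β = {2, A1 3, 1 A1, 2 3 0}. Rewrite as A2 → β A2' and A2' → α A2' | ε.
For A1: α = {1, 3 3}, β = {0, A2, A2 A2 3}. Rewrite as A1 → β A1' and A1' → α A1' | ε.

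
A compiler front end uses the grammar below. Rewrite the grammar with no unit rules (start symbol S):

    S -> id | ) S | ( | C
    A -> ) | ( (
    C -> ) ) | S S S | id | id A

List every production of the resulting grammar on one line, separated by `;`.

Unit pairs: S ⇒* {C}.
Replace each nonterminal's rules with the union of the non-unit rules of every nonterminal it unit-derives.

S -> ) ) | S S S | id | id A | ) S | (; A -> ) | ( (; C -> ) ) | S S S | id | id A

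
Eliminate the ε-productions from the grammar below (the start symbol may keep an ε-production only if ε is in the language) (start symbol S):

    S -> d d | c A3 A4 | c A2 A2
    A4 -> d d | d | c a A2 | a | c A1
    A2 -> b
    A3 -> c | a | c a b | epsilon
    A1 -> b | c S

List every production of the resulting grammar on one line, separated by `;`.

S -> d d | c A3 A4 | c A4 | c A2 A2; A4 -> d d | d | c a A2 | a | c A1; A2 -> b; A3 -> c | a | c a b; A1 -> b | c S

The nullable symbols are {A3}.
ε ∉ L(G), so no ε-production is kept.
Add the nullable-subset variants: S → c A3 A4 gives c A3 A4 | c A4.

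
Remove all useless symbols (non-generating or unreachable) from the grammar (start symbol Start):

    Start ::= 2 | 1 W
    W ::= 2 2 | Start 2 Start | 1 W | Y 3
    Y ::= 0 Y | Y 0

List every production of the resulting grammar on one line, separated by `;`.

Generating nonterminals: {Start, W}.
Reachable from Start after that: {Start, W}.
Removed useless symbols: {Y} and every production mentioning them.

Start ::= 2 | 1 W; W ::= 2 2 | Start 2 Start | 1 W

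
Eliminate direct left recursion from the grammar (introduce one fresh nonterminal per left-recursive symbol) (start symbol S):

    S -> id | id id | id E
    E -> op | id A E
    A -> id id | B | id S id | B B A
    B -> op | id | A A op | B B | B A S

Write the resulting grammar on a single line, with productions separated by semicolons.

Left recursion appears on B.
For B: α = {B, A S}, β = {op, id, A A op}. Rewrite as B → β B' and B' → α B' | ε.

S -> id | id id | id E; E -> op | id A E; A -> id id | B | id S id | B B A; B -> op B' | id B' | A A op B'; B' -> B B' | A S B' | ε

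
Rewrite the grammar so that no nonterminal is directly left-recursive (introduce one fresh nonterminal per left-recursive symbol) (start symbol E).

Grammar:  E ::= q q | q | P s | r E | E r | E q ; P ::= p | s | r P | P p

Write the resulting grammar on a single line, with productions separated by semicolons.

E ::= q q E' | q E' | P s E' | r E E'; P ::= p P' | s P' | r P P'; E' ::= r E' | q E' | ε; P' ::= p P' | ε

Left recursion appears on E, P.
For E: α = {r, q}, β = {q q, q, P s, r E}. Rewrite as E → β E' and E' → α E' | ε.
For P: α = {p}, β = {p, s, r P}. Rewrite as P → β P' and P' → α P' | ε.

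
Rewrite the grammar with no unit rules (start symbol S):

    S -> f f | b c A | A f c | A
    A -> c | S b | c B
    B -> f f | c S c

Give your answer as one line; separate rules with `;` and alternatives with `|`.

Unit pairs: S ⇒* {A}.
Replace each nonterminal's rules with the union of the non-unit rules of every nonterminal it unit-derives.

S -> f f | b c A | A f c | c | S b | c B; A -> c | S b | c B; B -> f f | c S c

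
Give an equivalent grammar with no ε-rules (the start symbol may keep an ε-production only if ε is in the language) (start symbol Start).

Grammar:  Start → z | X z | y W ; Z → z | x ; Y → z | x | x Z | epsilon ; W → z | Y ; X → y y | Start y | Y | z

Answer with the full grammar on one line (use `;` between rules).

Nullable nonterminals: {W, X, Y}.
ε ∉ L(G), so no ε-production is kept.
For each production, add variants omitting each subset of nullable occurrences: Start → y W gives y W | y.

Start → z | X z | y W | y; Z → z | x; Y → z | x | x Z; W → z | Y; X → y y | Start y | Y | z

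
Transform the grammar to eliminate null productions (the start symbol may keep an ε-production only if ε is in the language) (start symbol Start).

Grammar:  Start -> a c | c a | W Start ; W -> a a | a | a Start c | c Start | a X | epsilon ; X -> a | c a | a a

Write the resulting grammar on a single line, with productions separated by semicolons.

Start -> a c | c a | W Start; W -> a a | a | a Start c | c Start | a X; X -> a | c a | a a

Nullable set = {W}.
ε ∉ L(G), so no ε-production is kept.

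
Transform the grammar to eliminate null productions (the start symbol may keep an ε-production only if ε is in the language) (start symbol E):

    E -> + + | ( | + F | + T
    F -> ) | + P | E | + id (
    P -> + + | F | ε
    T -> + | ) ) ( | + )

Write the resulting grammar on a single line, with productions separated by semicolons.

The nullable symbols are {P}.
ε ∉ L(G), so no ε-production is kept.
Add the nullable-subset variants: F → + P gives + P | +.

E -> + + | ( | + F | + T; F -> ) | + P | + | E | + id (; P -> + + | F; T -> + | ) ) ( | + )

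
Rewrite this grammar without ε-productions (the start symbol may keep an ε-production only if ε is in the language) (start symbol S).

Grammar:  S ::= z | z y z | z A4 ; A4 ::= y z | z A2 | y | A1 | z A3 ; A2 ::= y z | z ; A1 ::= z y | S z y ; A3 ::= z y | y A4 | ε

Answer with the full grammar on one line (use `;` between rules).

The nullable symbols are {A3}.
ε ∉ L(G), so no ε-production is kept.
Expand every rule over subsets of its nullable positions: A4 → z A3 gives z A3 | z.

S ::= z | z y z | z A4; A4 ::= y z | z A2 | y | A1 | z A3 | z; A2 ::= y z | z; A1 ::= z y | S z y; A3 ::= z y | y A4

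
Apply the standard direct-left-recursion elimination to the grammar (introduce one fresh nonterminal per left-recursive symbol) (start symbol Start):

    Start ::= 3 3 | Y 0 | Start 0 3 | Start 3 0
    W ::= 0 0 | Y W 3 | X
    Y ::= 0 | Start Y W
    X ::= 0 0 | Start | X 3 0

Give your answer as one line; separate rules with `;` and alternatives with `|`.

Directly left-recursive nonterminals: Start, X.
For Start: α = {0 3, 3 0}, β = {3 3, Y 0}. Rewrite as Start → β Start1 and Start1 → α Start1 | ε.
For X: α = {3 0}, β = {0 0, Start}. Rewrite as X → β X1 and X1 → α X1 | ε.

Start ::= 3 3 Start1 | Y 0 Start1; W ::= 0 0 | Y W 3 | X; Y ::= 0 | Start Y W; X ::= 0 0 X1 | Start X1; Start1 ::= 0 3 Start1 | 3 0 Start1 | ε; X1 ::= 3 0 X1 | ε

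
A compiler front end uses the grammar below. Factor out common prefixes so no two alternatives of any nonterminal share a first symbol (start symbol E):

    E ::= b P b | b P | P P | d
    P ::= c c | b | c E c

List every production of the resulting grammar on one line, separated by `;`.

E has alternatives sharing prefix 'b P': factor to E → b P E' with E' → b | ε.
P has alternatives sharing prefix 'c': factor to P → c P' with P' → c | E c.

E ::= P P | d | b P E'; P ::= b | c P'; E' ::= b | ε; P' ::= c | E c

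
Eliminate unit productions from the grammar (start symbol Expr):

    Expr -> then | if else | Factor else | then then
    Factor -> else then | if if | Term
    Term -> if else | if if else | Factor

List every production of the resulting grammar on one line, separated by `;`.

Expr -> then | if else | Factor else | then then; Factor -> if else | if if else | else then | if if; Term -> if else | if if else | else then | if if

Unit pairs: Factor ⇒* {Term}; Term ⇒* {Factor}.
Replace each nonterminal's rules with the union of the non-unit rules of every nonterminal it unit-derives.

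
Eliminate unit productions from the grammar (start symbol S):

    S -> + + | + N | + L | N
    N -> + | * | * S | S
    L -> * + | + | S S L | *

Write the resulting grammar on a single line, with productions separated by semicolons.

Unit pairs: N ⇒* {S}; S ⇒* {N}.
For every A with A ⇒* B via unit rules, add B's non-unit alternatives to A; then delete every rule of the form X → Y.

S -> + + | + N | + L | + | * | * S; N -> + + | + N | + L | + | * | * S; L -> * + | + | S S L | *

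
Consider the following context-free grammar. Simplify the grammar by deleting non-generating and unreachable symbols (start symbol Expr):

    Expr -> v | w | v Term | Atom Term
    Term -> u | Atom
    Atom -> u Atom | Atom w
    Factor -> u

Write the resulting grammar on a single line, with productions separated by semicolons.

Expr -> v | w | v Term; Term -> u

Generating nonterminals: {Expr, Factor, Term}.
Reachable from Expr after that: {Expr, Term}.
Removed useless symbols: {Atom, Factor} and every production mentioning them.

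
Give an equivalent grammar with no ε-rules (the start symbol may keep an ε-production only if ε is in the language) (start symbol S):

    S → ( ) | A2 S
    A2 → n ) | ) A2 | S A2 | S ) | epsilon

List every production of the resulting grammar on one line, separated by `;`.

S → ( ) | A2 S; A2 → n ) | ) A2 | ) | S A2 | S | S )

The nullable symbols are {A2}.
ε ∉ L(G), so no ε-production is kept.
Add the nullable-subset variants: A2 → ) A2 gives ) A2 | ). A2 → S A2 gives S A2 | S.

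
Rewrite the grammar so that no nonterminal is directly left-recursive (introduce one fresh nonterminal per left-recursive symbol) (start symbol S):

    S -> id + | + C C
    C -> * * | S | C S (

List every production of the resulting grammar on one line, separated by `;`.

Directly left-recursive nonterminal: C.
For C: α = {S (}, β = {* *, S}. Rewrite as C → β C' and C' → α C' | ε.

S -> id + | + C C; C -> * * C' | S C'; C' -> S ( C' | epsilon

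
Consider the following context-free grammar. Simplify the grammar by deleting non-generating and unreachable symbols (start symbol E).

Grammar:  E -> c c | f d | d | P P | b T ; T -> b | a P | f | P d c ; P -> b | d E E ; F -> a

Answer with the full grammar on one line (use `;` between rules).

E -> c c | f d | d | P P | b T; T -> b | a P | f | P d c; P -> b | d E E

Generating nonterminals: {E, F, P, T}.
Reachable from E after that: {E, P, T}.
Removed useless symbols: {F} and every production mentioning them.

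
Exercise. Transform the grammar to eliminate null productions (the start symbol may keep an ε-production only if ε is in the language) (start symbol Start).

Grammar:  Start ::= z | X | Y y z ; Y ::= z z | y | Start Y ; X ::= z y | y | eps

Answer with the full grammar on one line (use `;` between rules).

The nullable symbols are {Start, X}.
ε ∈ L(G) since Start is nullable, so keep Start → ε.

Start ::= z | X | Y y z | ε; Y ::= z z | y | Start Y; X ::= z y | y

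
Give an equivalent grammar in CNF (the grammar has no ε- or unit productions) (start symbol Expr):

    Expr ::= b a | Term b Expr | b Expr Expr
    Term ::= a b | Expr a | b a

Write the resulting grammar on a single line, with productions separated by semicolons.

Expr ::= X1 X2 | Term Y1 | X1 Y2; Term ::= X2 X1 | Expr X2 | X1 X2; X1 ::= b; X2 ::= a; Y1 ::= X1 Expr; Y2 ::= Expr Expr

Introduce a nonterminal for each terminal appearing in a rule of length ≥ 2: X1 → b, X2 → a.
Binarize each right-hand side of length ≥ 3 by chaining fresh nonterminals (Y1, Y2, …): affected rules were Expr → Term X1 Expr; Expr → X1 Expr Expr.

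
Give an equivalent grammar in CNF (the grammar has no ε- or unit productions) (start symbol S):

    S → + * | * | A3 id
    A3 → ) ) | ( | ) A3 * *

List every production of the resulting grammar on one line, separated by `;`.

Introduce a nonterminal for each terminal appearing in a rule of length ≥ 2: X1 → +, X2 → *, X3 → id, X4 → ).
Binarize each right-hand side of length ≥ 3 by chaining fresh nonterminals (Y1, Y2, …): affected rules were A3 → X4 A3 X2 X2.

S → X1 X2 | * | A3 X3; A3 → X4 X4 | ( | X4 Y1; X1 → +; X2 → *; X3 → id; X4 → ); Y1 → A3 Y2; Y2 → X2 X2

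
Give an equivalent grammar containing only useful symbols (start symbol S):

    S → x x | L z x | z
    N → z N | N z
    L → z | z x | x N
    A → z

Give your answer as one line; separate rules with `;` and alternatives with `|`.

Generating nonterminals: {A, L, S}.
Reachable from S after that: {L, S}.
Removed useless symbols: {A, N} and every production mentioning them.

S → x x | L z x | z; L → z | z x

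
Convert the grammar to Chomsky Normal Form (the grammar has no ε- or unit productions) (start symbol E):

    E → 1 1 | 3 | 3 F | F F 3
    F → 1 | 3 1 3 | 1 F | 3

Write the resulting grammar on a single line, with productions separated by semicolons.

Introduce a nonterminal for each terminal appearing in a rule of length ≥ 2: X1 → 1, X2 → 3.
Binarize each right-hand side of length ≥ 3 by chaining fresh nonterminals (Y1, Y2, …): affected rules were E → F F X2; F → X2 X1 X2.

E → X1 X1 | 3 | X2 F | F Y1; F → 1 | X2 Y2 | X1 F | 3; X1 → 1; X2 → 3; Y1 → F X2; Y2 → X1 X2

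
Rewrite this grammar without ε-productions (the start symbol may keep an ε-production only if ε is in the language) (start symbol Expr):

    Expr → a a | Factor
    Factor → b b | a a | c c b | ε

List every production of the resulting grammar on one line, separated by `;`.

Expr → a a | Factor | ε; Factor → b b | a a | c c b

Nullable set = {Expr, Factor}.
ε ∈ L(G) since Expr is nullable, so keep Expr → ε.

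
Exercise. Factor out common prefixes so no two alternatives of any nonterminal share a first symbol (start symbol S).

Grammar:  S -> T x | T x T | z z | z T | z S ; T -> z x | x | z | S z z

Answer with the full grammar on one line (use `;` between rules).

S -> z S' | T x S''; T -> x | S z z | z T'; S' -> z | T | S; S'' -> ε | T; T' -> x | ε

S has alternatives sharing prefix 'z': factor to S → z S' with S' → z | T | S.
S has alternatives sharing prefix 'T x': factor to S → T x S'' with S'' → ε | T.
T has alternatives sharing prefix 'z': factor to T → z T' with T' → x | ε.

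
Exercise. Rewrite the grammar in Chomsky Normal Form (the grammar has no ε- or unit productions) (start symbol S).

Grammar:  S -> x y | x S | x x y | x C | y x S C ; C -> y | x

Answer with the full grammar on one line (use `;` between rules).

Introduce a nonterminal for each terminal appearing in a rule of length ≥ 2: X1 → x, X2 → y.
Binarize each right-hand side of length ≥ 3 by chaining fresh nonterminals (Y1, Y2, …): affected rules were S → X1 X1 X2; S → X2 X1 S C.

S -> X1 X2 | X1 S | X1 Y1 | X1 C | X2 Y2; C -> y | x; X1 -> x; X2 -> y; Y1 -> X1 X2; Y2 -> X1 Y3; Y3 -> S C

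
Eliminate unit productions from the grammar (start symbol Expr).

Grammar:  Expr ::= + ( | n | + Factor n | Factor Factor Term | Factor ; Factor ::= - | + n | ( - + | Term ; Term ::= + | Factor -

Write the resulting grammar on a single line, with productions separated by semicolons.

Expr ::= + | Factor - | - | + n | ( - + | + ( | n | + Factor n | Factor Factor Term; Factor ::= + | Factor - | - | + n | ( - +; Term ::= + | Factor -

Unit pairs: Expr ⇒* {Factor, Term}; Factor ⇒* {Term}.
For every A with A ⇒* B via unit rules, add B's non-unit alternatives to A; then delete every rule of the form X → Y.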